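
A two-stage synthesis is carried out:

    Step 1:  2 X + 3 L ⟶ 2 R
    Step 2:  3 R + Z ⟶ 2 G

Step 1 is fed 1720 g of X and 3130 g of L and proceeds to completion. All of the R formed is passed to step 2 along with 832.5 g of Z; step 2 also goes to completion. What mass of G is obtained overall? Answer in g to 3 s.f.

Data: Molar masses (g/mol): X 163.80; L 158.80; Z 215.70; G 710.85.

4980 g

Step 1:
n(X) = 1720 / 163.80 = 10.50 mol
n(L) = 3130 / 158.80 = 19.71 mol
n/ν for X = 10.50/2 = 5.250
n/ν for L = 19.71/3 = 6.570
Smallest n/ν is X → limiting reagent.
n(R) produced = (2/2) × 10.50 = 10.50 mol
Step 2:
n(R) available = 10.50 mol
n(Z) = 832.5 / 215.70 = 3.860 mol
n/ν for R = 10.50/3 = 3.500
n/ν for Z = 3.860/1 = 3.860
Smallest n/ν is R → limiting reagent.
n(G) = (2/3) × 10.50 = 7.000 mol
mass = 7.000 × 710.85 = 4976 g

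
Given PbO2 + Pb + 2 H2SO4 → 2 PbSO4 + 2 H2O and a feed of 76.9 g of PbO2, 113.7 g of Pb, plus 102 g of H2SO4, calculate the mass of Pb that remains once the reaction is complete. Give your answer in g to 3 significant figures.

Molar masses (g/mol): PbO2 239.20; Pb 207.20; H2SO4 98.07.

47.1 g

n(PbO2) = 76.90 / 239.20 = 0.3215 mol
n(Pb) = 113.7 / 207.20 = 0.5487 mol
n(H2SO4) = 102.0 / 98.07 = 1.040 mol
n/ν for PbO2 = 0.3215/1 = 0.3215
n/ν for Pb = 0.5487/1 = 0.5487
n/ν for H2SO4 = 1.040/2 = 0.5200
Smallest n/ν is PbO2 → limiting reagent.
Pb consumed = (1/1) × 0.3215 = 0.3215 mol
Pb remaining = 0.5487 − 0.3215 = 0.2272 mol
mass = 0.2272 × 207.20 = 47.08 g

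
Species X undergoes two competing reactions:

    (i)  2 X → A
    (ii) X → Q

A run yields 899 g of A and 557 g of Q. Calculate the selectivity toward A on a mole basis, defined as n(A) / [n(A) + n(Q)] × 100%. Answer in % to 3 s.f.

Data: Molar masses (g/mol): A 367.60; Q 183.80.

n(A) = 899 / 367.60 = 2.446 mol
n(Q) = 557 / 183.80 = 3.030 mol
selectivity = 2.446/(2.446+3.030) × 100 = 44.67 %

44.7 %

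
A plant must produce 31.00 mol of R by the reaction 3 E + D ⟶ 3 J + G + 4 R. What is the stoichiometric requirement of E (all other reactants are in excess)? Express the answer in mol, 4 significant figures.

23.25 mol

n(R) = 31.00 mol
n(E) = (3/4) × 31.00 = 23.25 mol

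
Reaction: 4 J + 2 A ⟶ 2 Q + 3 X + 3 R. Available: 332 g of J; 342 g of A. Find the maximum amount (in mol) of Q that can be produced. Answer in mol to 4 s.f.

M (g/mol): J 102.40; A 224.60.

n(J) = 332.0 / 102.40 = 3.242 mol
n(A) = 342.0 / 224.60 = 1.523 mol
n/ν for J = 3.242/4 = 0.8105
n/ν for A = 1.523/2 = 0.7615
Smallest n/ν is A → limiting reagent.
n(Q) = (2/2) × 1.523 = 1.523 mol

1.523 mol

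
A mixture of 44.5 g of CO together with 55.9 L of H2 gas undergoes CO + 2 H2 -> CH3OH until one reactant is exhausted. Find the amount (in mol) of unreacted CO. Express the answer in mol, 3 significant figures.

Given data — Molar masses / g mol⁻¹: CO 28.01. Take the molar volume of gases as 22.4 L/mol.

n(CO) = 44.50 / 28.01 = 1.589 mol
n(H2) = 55.90 / 22.4 = 2.496 mol
n/ν for CO = 1.589/1 = 1.589
n/ν for H2 = 2.496/2 = 1.248
Smallest n/ν is H2 → limiting reagent.
CO consumed = (1/2) × 2.496 = 1.248 mol
CO remaining = 1.589 − 1.248 = 0.3410 mol

0.341 mol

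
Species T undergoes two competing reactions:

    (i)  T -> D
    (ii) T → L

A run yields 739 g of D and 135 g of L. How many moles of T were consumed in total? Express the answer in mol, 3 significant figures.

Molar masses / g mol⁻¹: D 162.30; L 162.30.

5.39 mol

n(D) = 739 / 162.30 = 4.553 mol
n(L) = 135 / 162.30 = 0.8318 mol
n(T) via (i) = (1/1)×4.553 = 4.553 mol
n(T) via (ii) = (1/1)×0.8318 = 0.8318 mol
total n(T) = 4.553 + 0.8318 = 5.385 mol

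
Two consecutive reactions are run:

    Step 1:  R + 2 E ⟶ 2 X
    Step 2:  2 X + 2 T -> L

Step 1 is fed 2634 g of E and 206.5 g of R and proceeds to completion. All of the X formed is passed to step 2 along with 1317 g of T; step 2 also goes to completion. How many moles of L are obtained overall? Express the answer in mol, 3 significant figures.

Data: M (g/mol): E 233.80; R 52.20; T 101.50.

3.96 mol

Step 1:
n(E) = 2634 / 233.80 = 11.27 mol
n(R) = 206.5 / 52.20 = 3.956 mol
n/ν for E = 11.27/2 = 5.635
n/ν for R = 3.956/1 = 3.956
Smallest n/ν is R → limiting reagent.
n(X) produced = (2/1) × 3.956 = 7.912 mol
Step 2:
n(X) available = 7.912 mol
n(T) = 1317 / 101.50 = 12.98 mol
n/ν for X = 7.912/2 = 3.956
n/ν for T = 12.98/2 = 6.490
Smallest n/ν is X → limiting reagent.
n(L) = (1/2) × 7.912 = 3.956 mol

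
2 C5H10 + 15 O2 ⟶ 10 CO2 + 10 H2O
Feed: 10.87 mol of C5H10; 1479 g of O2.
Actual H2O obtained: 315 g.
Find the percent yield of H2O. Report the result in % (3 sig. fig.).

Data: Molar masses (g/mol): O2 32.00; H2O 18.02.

n(C5H10) = 10.87 mol
n(O2) = 1479 / 32.00 = 46.22 mol
n/ν → C5H10: 5.435, O2: 3.081; O2 is limiting.
theoretical n(H2O) = (10/15) × 46.22 = 30.81 mol → 555.2 g
% yield = 315 / 555.2 × 100 = 56.74 %

56.7 %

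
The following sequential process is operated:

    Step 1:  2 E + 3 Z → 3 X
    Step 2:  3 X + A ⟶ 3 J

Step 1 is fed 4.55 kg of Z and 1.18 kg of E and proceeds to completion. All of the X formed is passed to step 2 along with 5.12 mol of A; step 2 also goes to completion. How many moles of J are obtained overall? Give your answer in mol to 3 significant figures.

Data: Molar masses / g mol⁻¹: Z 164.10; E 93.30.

15.4 mol

Step 1:
n(Z) = 4.550×1000 / 164.10 = 27.73 mol
n(E) = 1.180×1000 / 93.30 = 12.65 mol
n/ν for Z = 27.73/3 = 9.243
n/ν for E = 12.65/2 = 6.325
Smallest n/ν is E → limiting reagent.
n(X) produced = (3/2) × 12.65 = 18.98 mol
Step 2:
n(X) available = 18.98 mol
n(A) = 5.120 mol
n/ν for X = 18.98/3 = 6.327
n/ν for A = 5.120/1 = 5.120
Smallest n/ν is A → limiting reagent.
n(J) = (3/1) × 5.120 = 15.36 mol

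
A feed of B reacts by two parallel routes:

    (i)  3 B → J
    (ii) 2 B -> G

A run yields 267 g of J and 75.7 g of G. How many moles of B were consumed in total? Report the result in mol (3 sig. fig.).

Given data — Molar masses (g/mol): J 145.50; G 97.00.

7.07 mol

n(J) = 267 / 145.50 = 1.835 mol
n(G) = 75.7 / 97.00 = 0.7804 mol
n(B) via (i) = (3/1)×1.835 = 5.505 mol
n(B) via (ii) = (2/1)×0.7804 = 1.561 mol
total n(B) = 5.505 + 1.561 = 7.066 mol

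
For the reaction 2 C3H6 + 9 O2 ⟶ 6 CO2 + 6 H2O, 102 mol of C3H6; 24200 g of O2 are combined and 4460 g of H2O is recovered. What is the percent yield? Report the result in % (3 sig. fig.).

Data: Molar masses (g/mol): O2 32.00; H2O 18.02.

n(C3H6) = 102.0 mol
n(O2) = 24200 / 32.00 = 756.3 mol
n/ν for C3H6 = 102.0/2 = 51.00
n/ν for O2 = 756.3/9 = 84.03
Smallest n/ν is C3H6 → limiting reagent.
theoretical n(H2O) = (6/2) × 102.0 = 306.0 mol → 5514 g
% yield = 4460 / 5514 × 100 = 80.89 %

80.9 %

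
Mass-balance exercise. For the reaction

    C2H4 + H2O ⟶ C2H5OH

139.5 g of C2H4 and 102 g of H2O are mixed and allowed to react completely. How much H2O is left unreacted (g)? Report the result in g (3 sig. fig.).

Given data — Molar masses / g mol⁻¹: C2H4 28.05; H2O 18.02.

12.4 g

n(C2H4) = 139.5 / 28.05 = 4.973 mol
n(H2O) = 102.0 / 18.02 = 5.660 mol
n/ν → C2H4: 4.973, H2O: 5.660; C2H4 is limiting.
H2O consumed = (1/1) × 4.973 = 4.973 mol
H2O remaining = 5.660 − 4.973 = 0.6870 mol
mass = 0.6870 × 18.02 = 12.38 g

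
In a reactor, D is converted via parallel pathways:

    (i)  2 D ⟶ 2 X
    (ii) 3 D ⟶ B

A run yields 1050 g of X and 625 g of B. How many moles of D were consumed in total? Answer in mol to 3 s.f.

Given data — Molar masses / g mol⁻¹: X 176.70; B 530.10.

n(X) = 1050 / 176.70 = 5.942 mol
n(B) = 625 / 530.10 = 1.179 mol
n(D) via (i) = (2/2)×5.942 = 5.942 mol
n(D) via (ii) = (3/1)×1.179 = 3.537 mol
total n(D) = 5.942 + 3.537 = 9.479 mol

9.48 mol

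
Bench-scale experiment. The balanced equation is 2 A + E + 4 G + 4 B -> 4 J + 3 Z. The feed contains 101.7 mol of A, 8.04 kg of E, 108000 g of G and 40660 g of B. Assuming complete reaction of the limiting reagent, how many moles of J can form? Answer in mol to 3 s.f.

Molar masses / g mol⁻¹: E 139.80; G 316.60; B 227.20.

179 mol

n(A) = 101.7 mol
n(E) = 8.040×1000 / 139.80 = 57.51 mol
n(G) = 108000 / 316.60 = 341.1 mol
n(B) = 40660 / 227.20 = 179.0 mol
n/ν for A = 101.7/2 = 50.85
n/ν for E = 57.51/1 = 57.51
n/ν for G = 341.1/4 = 85.28
n/ν for B = 179.0/4 = 44.75
Smallest n/ν is B → limiting reagent.
n(J) = (4/4) × 179.0 = 179.0 mol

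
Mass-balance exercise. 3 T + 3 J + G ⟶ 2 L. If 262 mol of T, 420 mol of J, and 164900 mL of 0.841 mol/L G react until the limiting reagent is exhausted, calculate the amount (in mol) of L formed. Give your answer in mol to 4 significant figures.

174.7 mol

n(T) = 262.0 mol
n(J) = 420.0 mol
n(G) = 0.841 × 164900/1000 = 138.7 mol
n/ν for T = 262.0/3 = 87.33
n/ν for J = 420.0/3 = 140.0
n/ν for G = 138.7/1 = 138.7
Smallest n/ν is T → limiting reagent.
n(L) = (2/3) × 262.0 = 174.7 mol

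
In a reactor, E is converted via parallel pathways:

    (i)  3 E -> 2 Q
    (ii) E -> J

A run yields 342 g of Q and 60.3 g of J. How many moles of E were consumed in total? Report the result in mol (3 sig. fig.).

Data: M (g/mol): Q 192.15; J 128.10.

3.14 mol

n(Q) = 342 / 192.15 = 1.780 mol
n(J) = 60.3 / 128.10 = 0.4707 mol
n(E) via (i) = (3/2)×1.780 = 2.670 mol
n(E) via (ii) = (1/1)×0.4707 = 0.4707 mol
total n(E) = 2.670 + 0.4707 = 3.141 mol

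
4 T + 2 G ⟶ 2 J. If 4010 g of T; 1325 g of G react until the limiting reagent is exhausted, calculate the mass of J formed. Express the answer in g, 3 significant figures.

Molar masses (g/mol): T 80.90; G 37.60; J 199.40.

n(T) = 4010 / 80.90 = 49.57 mol
n(G) = 1325 / 37.60 = 35.24 mol
n/ν for T = 49.57/4 = 12.39
n/ν for G = 35.24/2 = 17.62
Smallest n/ν is T → limiting reagent.
n(J) = (2/4) × 49.57 = 24.79 mol
mass = 24.79 × 199.40 = 4943 g

4940 g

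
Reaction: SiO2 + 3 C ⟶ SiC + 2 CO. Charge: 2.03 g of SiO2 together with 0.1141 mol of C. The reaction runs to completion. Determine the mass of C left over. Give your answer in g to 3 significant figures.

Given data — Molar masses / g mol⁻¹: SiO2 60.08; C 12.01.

n(SiO2) = 2.030 / 60.08 = 0.03379 mol
n(C) = 0.1141 mol
n/ν for SiO2 = 0.03379/1 = 0.03379
n/ν for C = 0.1141/3 = 0.03803
Smallest n/ν is SiO2 → limiting reagent.
C consumed = (3/1) × 0.03379 = 0.1014 mol
C remaining = 0.1141 − 0.1014 = 0.01270 mol
mass = 0.01270 × 12.01 = 0.1525 g

0.153 g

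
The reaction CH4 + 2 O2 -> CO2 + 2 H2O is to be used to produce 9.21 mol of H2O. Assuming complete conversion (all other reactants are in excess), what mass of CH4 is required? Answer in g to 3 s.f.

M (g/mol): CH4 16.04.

73.9 g

n(H2O) = 9.210 mol
n(CH4) = (1/2) × 9.210 = 4.605 mol
mass = 4.605 × 16.04 = 73.86 g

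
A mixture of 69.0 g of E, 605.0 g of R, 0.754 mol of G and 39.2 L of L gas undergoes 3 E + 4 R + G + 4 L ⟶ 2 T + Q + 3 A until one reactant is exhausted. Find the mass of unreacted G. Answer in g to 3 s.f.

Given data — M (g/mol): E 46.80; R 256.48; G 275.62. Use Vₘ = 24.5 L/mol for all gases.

n(E) = 69.00 / 46.80 = 1.474 mol
n(R) = 605.0 / 256.48 = 2.359 mol
n(G) = 0.7540 mol
n(L) = 39.20 / 24.5 = 1.600 mol
n/ν → E: 0.4913, R: 0.5898, G: 0.7540, L: 0.4000; L is limiting.
G consumed = (1/4) × 1.600 = 0.4000 mol
G remaining = 0.7540 − 0.4000 = 0.3540 mol
mass = 0.3540 × 275.62 = 97.57 g

97.6 g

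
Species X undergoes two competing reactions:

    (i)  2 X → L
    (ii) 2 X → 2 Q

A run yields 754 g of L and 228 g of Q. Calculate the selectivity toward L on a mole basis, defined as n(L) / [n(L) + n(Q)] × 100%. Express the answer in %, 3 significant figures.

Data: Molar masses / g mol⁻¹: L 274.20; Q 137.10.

n(L) = 754 / 274.20 = 2.750 mol
n(Q) = 228 / 137.10 = 1.663 mol
selectivity = 2.750/(2.750+1.663) × 100 = 62.32 %

62.3 %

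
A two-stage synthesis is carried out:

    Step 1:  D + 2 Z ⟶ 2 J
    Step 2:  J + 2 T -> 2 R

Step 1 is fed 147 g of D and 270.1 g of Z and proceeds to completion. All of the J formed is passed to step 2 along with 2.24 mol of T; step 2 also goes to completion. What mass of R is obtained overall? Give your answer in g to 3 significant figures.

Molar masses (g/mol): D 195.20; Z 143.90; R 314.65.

705 g

Step 1:
n(D) = 147.0 / 195.20 = 0.7531 mol
n(Z) = 270.1 / 143.90 = 1.877 mol
n/ν → D: 0.7531, Z: 0.9385; D is limiting.
n(J) produced = (2/1) × 0.7531 = 1.506 mol
Step 2:
n(J) available = 1.506 mol
n(T) = 2.240 mol
n/ν → J: 1.506, T: 1.120; T is limiting.
n(R) = (2/2) × 2.240 = 2.240 mol
mass = 2.240 × 314.65 = 704.8 g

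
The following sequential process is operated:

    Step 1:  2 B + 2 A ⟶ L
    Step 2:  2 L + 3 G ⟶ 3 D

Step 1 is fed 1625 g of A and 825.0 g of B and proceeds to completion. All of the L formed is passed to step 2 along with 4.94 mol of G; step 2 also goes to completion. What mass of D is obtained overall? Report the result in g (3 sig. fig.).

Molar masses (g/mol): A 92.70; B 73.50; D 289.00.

1430 g

Step 1:
n(A) = 1625 / 92.70 = 17.53 mol
n(B) = 825.0 / 73.50 = 11.22 mol
n/ν for A = 17.53/2 = 8.765
n/ν for B = 11.22/2 = 5.610
Smallest n/ν is B → limiting reagent.
n(L) produced = (1/2) × 11.22 = 5.610 mol
Step 2:
n(L) available = 5.610 mol
n(G) = 4.940 mol
n/ν for L = 5.610/2 = 2.805
n/ν for G = 4.940/3 = 1.647
Smallest n/ν is G → limiting reagent.
n(D) = (3/3) × 4.940 = 4.940 mol
mass = 4.940 × 289.00 = 1428 g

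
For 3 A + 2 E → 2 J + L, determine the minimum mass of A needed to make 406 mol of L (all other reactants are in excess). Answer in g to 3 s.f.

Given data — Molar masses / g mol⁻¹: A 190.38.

n(L) = 406.0 mol
n(A) = (3/1) × 406.0 = 1218 mol
mass = 1218 × 190.38 = 231900 g

232000 g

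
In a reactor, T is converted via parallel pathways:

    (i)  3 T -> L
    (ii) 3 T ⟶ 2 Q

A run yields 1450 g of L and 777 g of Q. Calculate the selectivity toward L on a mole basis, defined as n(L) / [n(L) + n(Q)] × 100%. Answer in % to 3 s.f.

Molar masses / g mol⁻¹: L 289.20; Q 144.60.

48.3 %

n(L) = 1450 / 289.20 = 5.014 mol
n(Q) = 777 / 144.60 = 5.373 mol
selectivity = 5.014/(5.014+5.373) × 100 = 48.27 %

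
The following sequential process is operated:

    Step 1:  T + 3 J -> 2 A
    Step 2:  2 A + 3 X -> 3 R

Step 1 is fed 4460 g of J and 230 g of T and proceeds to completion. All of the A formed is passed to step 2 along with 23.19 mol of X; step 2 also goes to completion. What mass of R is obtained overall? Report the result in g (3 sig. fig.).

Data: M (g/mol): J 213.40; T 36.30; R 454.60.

8640 g

Step 1:
n(J) = 4460 / 213.40 = 20.90 mol
n(T) = 230.0 / 36.30 = 6.336 mol
n/ν for J = 20.90/3 = 6.967
n/ν for T = 6.336/1 = 6.336
Smallest n/ν is T → limiting reagent.
n(A) produced = (2/1) × 6.336 = 12.67 mol
Step 2:
n(A) available = 12.67 mol
n(X) = 23.19 mol
n/ν for A = 12.67/2 = 6.335
n/ν for X = 23.19/3 = 7.730
Smallest n/ν is A → limiting reagent.
n(R) = (3/2) × 12.67 = 19.01 mol
mass = 19.01 × 454.60 = 8642 g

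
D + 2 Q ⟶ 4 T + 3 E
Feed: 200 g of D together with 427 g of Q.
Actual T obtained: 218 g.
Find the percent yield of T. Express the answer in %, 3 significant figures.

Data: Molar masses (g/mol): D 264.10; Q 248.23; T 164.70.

n(D) = 200.0 / 264.10 = 0.7573 mol
n(Q) = 427.0 / 248.23 = 1.720 mol
n/ν for D = 0.7573/1 = 0.7573
n/ν for Q = 1.720/2 = 0.8600
Smallest n/ν is D → limiting reagent.
theoretical n(T) = (4/1) × 0.7573 = 3.029 mol → 498.9 g
% yield = 218 / 498.9 × 100 = 43.70 %

43.7 %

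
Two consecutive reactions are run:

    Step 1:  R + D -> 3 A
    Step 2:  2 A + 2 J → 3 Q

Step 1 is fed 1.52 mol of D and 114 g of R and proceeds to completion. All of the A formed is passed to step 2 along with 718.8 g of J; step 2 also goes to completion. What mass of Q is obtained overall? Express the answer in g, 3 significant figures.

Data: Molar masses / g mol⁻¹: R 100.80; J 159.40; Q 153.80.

783 g

Step 1:
n(D) = 1.520 mol
n(R) = 114.0 / 100.80 = 1.131 mol
n/ν for D = 1.520/1 = 1.520
n/ν for R = 1.131/1 = 1.131
Smallest n/ν is R → limiting reagent.
n(A) produced = (3/1) × 1.131 = 3.393 mol
Step 2:
n(A) available = 3.393 mol
n(J) = 718.8 / 159.40 = 4.509 mol
n/ν for A = 3.393/2 = 1.697
n/ν for J = 4.509/2 = 2.255
Smallest n/ν is A → limiting reagent.
n(Q) = (3/2) × 3.393 = 5.090 mol
mass = 5.090 × 153.80 = 782.8 g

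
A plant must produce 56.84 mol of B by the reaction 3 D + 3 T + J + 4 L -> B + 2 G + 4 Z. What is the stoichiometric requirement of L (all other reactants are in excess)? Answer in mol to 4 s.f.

n(B) = 56.84 mol
n(L) = (4/1) × 56.84 = 227.4 mol

227.4 mol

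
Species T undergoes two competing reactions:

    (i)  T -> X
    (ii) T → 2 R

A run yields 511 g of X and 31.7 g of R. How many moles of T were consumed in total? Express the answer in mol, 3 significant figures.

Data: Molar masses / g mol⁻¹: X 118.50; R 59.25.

n(X) = 511 / 118.50 = 4.312 mol
n(R) = 31.7 / 59.25 = 0.5350 mol
n(T) via (i) = (1/1)×4.312 = 4.312 mol
n(T) via (ii) = (1/2)×0.5350 = 0.2675 mol
total n(T) = 4.312 + 0.2675 = 4.580 mol

4.58 mol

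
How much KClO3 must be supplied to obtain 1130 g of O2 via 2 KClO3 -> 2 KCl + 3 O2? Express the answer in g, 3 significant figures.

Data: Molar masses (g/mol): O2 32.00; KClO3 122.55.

n(O2) = 1130 / 32.00 = 35.31 mol
n(KClO3) = (2/3) × 35.31 = 23.54 mol
mass = 23.54 × 122.55 = 2885 g

2890 g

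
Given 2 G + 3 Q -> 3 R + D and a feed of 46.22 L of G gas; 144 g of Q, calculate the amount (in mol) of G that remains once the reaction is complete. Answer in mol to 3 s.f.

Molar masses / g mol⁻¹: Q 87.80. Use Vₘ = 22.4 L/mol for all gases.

n(G) = 46.22 / 22.4 = 2.063 mol
n(Q) = 144.0 / 87.80 = 1.640 mol
n/ν → G: 1.032, Q: 0.5467; Q is limiting.
G consumed = (2/3) × 1.640 = 1.093 mol
G remaining = 2.063 − 1.093 = 0.9700 mol

0.970 mol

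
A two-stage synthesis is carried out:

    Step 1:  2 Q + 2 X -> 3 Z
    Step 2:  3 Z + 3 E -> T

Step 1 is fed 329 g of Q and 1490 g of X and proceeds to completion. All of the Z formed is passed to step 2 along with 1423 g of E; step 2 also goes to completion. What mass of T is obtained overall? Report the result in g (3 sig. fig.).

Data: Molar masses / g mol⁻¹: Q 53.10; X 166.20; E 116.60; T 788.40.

Step 1:
n(Q) = 329.0 / 53.10 = 6.196 mol
n(X) = 1490 / 166.20 = 8.965 mol
n/ν → Q: 3.098, X: 4.483; Q is limiting.
n(Z) produced = (3/2) × 6.196 = 9.294 mol
Step 2:
n(Z) available = 9.294 mol
n(E) = 1423 / 116.60 = 12.20 mol
n/ν → Z: 3.098, E: 4.067; Z is limiting.
n(T) = (1/3) × 9.294 = 3.098 mol
mass = 3.098 × 788.40 = 2442 g

2440 g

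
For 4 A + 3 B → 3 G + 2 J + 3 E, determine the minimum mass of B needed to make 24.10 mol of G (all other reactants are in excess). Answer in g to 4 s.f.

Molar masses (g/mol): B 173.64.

4185 g

n(G) = 24.10 mol
n(B) = (3/3) × 24.10 = 24.10 mol
mass = 24.10 × 173.64 = 4185 g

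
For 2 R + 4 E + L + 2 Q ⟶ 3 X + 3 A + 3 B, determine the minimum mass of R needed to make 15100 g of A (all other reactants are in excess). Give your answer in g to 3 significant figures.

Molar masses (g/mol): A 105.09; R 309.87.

n(A) = 15100 / 105.09 = 143.7 mol
n(R) = (2/3) × 143.7 = 95.80 mol
mass = 95.80 × 309.87 = 29690 g

29700 g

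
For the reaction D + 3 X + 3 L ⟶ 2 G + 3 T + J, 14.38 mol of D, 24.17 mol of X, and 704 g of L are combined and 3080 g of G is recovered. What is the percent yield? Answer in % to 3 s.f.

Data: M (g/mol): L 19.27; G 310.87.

n(D) = 14.38 mol
n(X) = 24.17 mol
n(L) = 704.0 / 19.27 = 36.53 mol
n/ν → D: 14.38, X: 8.057, L: 12.18; X is limiting.
theoretical n(G) = (2/3) × 24.17 = 16.11 mol → 5008 g
% yield = 3080 / 5008 × 100 = 61.50 %

61.5 %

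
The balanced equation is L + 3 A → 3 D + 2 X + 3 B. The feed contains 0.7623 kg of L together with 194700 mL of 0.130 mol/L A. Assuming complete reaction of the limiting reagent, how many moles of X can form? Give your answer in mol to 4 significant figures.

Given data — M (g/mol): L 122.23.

12.47 mol

n(L) = 0.7623×1000 / 122.23 = 6.237 mol
n(A) = 0.130 × 194700/1000 = 25.31 mol
n/ν for L = 6.237/1 = 6.237
n/ν for A = 25.31/3 = 8.437
Smallest n/ν is L → limiting reagent.
n(X) = (2/1) × 6.237 = 12.47 mol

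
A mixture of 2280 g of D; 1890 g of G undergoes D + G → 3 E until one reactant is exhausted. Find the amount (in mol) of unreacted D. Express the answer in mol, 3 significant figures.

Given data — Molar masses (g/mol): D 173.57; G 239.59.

5.25 mol

n(D) = 2280 / 173.57 = 13.14 mol
n(G) = 1890 / 239.59 = 7.888 mol
n/ν for D = 13.14/1 = 13.14
n/ν for G = 7.888/1 = 7.888
Smallest n/ν is G → limiting reagent.
D consumed = (1/1) × 7.888 = 7.888 mol
D remaining = 13.14 − 7.888 = 5.252 mol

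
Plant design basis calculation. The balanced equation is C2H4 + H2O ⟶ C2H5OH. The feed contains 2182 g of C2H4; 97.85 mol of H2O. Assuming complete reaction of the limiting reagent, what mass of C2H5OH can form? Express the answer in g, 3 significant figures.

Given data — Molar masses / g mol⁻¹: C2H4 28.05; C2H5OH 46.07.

n(C2H4) = 2182 / 28.05 = 77.79 mol
n(H2O) = 97.85 mol
n/ν for C2H4 = 77.79/1 = 77.79
n/ν for H2O = 97.85/1 = 97.85
Smallest n/ν is C2H4 → limiting reagent.
n(C2H5OH) = (1/1) × 77.79 = 77.79 mol
mass = 77.79 × 46.07 = 3584 g

3580 g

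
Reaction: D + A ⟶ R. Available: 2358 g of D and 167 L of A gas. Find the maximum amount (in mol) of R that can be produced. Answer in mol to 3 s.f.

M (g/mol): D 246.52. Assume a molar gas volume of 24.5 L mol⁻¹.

n(D) = 2358 / 246.52 = 9.565 mol
n(A) = 167.0 / 24.5 = 6.816 mol
n/ν for D = 9.565/1 = 9.565
n/ν for A = 6.816/1 = 6.816
Smallest n/ν is A → limiting reagent.
n(R) = (1/1) × 6.816 = 6.816 mol

6.82 mol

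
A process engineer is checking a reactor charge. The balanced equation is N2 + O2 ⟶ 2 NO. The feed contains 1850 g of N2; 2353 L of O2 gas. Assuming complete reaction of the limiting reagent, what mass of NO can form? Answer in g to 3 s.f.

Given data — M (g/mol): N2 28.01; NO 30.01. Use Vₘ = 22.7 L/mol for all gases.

n(N2) = 1850 / 28.01 = 66.05 mol
n(O2) = 2353 / 22.7 = 103.7 mol
n/ν → N2: 66.05, O2: 103.7; N2 is limiting.
n(NO) = (2/1) × 66.05 = 132.1 mol
mass = 132.1 × 30.01 = 3964 g

3960 g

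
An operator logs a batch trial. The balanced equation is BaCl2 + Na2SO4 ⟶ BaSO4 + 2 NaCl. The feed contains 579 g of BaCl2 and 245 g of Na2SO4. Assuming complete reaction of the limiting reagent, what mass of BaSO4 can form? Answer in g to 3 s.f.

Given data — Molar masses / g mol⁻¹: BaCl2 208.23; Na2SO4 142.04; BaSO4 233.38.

403 g

n(BaCl2) = 579.0 / 208.23 = 2.781 mol
n(Na2SO4) = 245.0 / 142.04 = 1.725 mol
n/ν for BaCl2 = 2.781/1 = 2.781
n/ν for Na2SO4 = 1.725/1 = 1.725
Smallest n/ν is Na2SO4 → limiting reagent.
n(BaSO4) = (1/1) × 1.725 = 1.725 mol
mass = 1.725 × 233.38 = 402.6 g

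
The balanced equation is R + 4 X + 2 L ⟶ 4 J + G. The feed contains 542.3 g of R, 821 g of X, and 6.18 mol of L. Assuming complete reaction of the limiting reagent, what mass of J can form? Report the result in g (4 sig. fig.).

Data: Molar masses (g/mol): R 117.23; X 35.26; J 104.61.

1293 g

n(R) = 542.3 / 117.23 = 4.626 mol
n(X) = 821.0 / 35.26 = 23.28 mol
n(L) = 6.180 mol
n/ν for R = 4.626/1 = 4.626
n/ν for X = 23.28/4 = 5.820
n/ν for L = 6.180/2 = 3.090
Smallest n/ν is L → limiting reagent.
n(J) = (4/2) × 6.180 = 12.36 mol
mass = 12.36 × 104.61 = 1293 g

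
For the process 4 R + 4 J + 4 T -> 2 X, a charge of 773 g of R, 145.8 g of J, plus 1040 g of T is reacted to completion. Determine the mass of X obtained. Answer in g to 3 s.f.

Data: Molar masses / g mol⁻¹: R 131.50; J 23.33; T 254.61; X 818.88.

n(R) = 773.0 / 131.50 = 5.878 mol
n(J) = 145.8 / 23.33 = 6.249 mol
n(T) = 1040 / 254.61 = 4.085 mol
n/ν → R: 1.470, J: 1.562, T: 1.021; T is limiting.
n(X) = (2/4) × 4.085 = 2.043 mol
mass = 2.043 × 818.88 = 1673 g

1670 g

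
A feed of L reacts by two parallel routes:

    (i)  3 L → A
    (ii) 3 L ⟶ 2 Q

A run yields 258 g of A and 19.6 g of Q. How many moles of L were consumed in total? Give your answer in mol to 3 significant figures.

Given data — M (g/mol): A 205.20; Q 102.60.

4.06 mol

n(A) = 258 / 205.20 = 1.257 mol
n(Q) = 19.6 / 102.60 = 0.1910 mol
n(L) via (i) = (3/1)×1.257 = 3.771 mol
n(L) via (ii) = (3/2)×0.1910 = 0.2865 mol
total n(L) = 3.771 + 0.2865 = 4.058 mol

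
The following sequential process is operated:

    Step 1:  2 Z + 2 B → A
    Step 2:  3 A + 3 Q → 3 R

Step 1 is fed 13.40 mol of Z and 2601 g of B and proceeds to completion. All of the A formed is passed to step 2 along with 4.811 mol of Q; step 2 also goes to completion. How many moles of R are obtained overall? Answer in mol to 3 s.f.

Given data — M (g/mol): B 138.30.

4.81 mol

Step 1:
n(Z) = 13.40 mol
n(B) = 2601 / 138.30 = 18.81 mol
n/ν → Z: 6.700, B: 9.405; Z is limiting.
n(A) produced = (1/2) × 13.40 = 6.700 mol
Step 2:
n(A) available = 6.700 mol
n(Q) = 4.811 mol
n/ν → A: 2.233, Q: 1.604; Q is limiting.
n(R) = (3/3) × 4.811 = 4.811 mol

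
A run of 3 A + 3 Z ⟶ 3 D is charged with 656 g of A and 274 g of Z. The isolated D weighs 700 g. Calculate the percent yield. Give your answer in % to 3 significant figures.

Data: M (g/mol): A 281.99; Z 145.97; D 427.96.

87.1 %

n(A) = 656.0 / 281.99 = 2.326 mol
n(Z) = 274.0 / 145.97 = 1.877 mol
n/ν → A: 0.7753, Z: 0.6257; Z is limiting.
theoretical n(D) = (3/3) × 1.877 = 1.877 mol → 803.3 g
% yield = 700 / 803.3 × 100 = 87.14 %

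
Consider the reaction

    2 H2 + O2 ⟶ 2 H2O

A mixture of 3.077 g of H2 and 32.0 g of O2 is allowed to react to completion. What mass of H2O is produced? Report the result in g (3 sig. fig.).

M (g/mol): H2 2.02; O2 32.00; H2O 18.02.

n(H2) = 3.077 / 2.02 = 1.523 mol
n(O2) = 32.00 / 32.00 = 1.000 mol
n/ν for H2 = 1.523/2 = 0.7615
n/ν for O2 = 1.000/1 = 1.000
Smallest n/ν is H2 → limiting reagent.
n(H2O) = (2/2) × 1.523 = 1.523 mol
mass = 1.523 × 18.02 = 27.44 g

27.4 g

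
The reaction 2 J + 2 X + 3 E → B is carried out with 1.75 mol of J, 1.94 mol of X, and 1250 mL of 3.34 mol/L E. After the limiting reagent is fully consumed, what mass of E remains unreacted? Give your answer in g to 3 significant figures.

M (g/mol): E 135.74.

210 g

n(J) = 1.750 mol
n(X) = 1.940 mol
n(E) = 3.34 × 1250/1000 = 4.175 mol
n/ν → J: 0.8750, X: 0.9700, E: 1.392; J is limiting.
E consumed = (3/2) × 1.750 = 2.625 mol
E remaining = 4.175 − 2.625 = 1.550 mol
mass = 1.550 × 135.74 = 210.4 g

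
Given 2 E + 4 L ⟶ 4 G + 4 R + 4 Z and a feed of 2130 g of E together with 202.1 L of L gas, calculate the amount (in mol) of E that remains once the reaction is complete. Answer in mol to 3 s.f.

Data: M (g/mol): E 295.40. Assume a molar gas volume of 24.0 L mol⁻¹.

3.00 mol

n(E) = 2130 / 295.40 = 7.211 mol
n(L) = 202.1 / 24.0 = 8.421 mol
n/ν for E = 7.211/2 = 3.606
n/ν for L = 8.421/4 = 2.105
Smallest n/ν is L → limiting reagent.
E consumed = (2/4) × 8.421 = 4.211 mol
E remaining = 7.211 − 4.211 = 3.000 mol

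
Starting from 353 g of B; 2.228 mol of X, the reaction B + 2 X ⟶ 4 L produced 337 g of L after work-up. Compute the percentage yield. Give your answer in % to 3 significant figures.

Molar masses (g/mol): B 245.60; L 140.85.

n(B) = 353.0 / 245.60 = 1.437 mol
n(X) = 2.228 mol
n/ν for B = 1.437/1 = 1.437
n/ν for X = 2.228/2 = 1.114
Smallest n/ν is X → limiting reagent.
theoretical n(L) = (4/2) × 2.228 = 4.456 mol → 627.6 g
% yield = 337 / 627.6 × 100 = 53.70 %

53.7 %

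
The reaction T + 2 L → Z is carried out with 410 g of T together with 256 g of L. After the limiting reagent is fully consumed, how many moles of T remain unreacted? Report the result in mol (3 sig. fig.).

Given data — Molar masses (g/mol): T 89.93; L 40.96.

1.43 mol

n(T) = 410.0 / 89.93 = 4.559 mol
n(L) = 256.0 / 40.96 = 6.250 mol
n/ν for T = 4.559/1 = 4.559
n/ν for L = 6.250/2 = 3.125
Smallest n/ν is L → limiting reagent.
T consumed = (1/2) × 6.250 = 3.125 mol
T remaining = 4.559 − 3.125 = 1.434 mol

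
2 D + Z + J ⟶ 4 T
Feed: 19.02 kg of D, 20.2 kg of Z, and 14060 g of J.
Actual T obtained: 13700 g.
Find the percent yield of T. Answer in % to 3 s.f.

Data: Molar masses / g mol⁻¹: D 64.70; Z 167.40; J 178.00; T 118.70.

n(D) = 19.02×1000 / 64.70 = 294.0 mol
n(Z) = 20.20×1000 / 167.40 = 120.7 mol
n(J) = 14060 / 178.00 = 78.99 mol
n/ν for D = 294.0/2 = 147.0
n/ν for Z = 120.7/1 = 120.7
n/ν for J = 78.99/1 = 78.99
Smallest n/ν is J → limiting reagent.
theoretical n(T) = (4/1) × 78.99 = 316.0 mol → 37510 g
% yield = 13700 / 37510 × 100 = 36.52 %

36.5 %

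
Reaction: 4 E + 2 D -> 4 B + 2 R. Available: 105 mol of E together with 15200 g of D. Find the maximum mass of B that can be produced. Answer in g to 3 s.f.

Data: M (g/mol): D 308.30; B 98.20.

9680 g

n(E) = 105.0 mol
n(D) = 15200 / 308.30 = 49.30 mol
n/ν → E: 26.25, D: 24.65; D is limiting.
n(B) = (4/2) × 49.30 = 98.60 mol
mass = 98.60 × 98.20 = 9683 g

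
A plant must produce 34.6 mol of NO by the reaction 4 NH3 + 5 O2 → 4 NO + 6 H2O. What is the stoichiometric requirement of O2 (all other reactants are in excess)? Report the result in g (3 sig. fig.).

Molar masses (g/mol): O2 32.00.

n(NO) = 34.60 mol
n(O2) = (5/4) × 34.60 = 43.25 mol
mass = 43.25 × 32.00 = 1384 g

1380 g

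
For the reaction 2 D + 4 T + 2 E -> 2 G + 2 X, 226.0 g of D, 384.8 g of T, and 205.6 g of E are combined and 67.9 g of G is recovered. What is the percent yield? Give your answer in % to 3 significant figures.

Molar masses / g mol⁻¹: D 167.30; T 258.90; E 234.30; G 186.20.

49.1 %

n(D) = 226.0 / 167.30 = 1.351 mol
n(T) = 384.8 / 258.90 = 1.486 mol
n(E) = 205.6 / 234.30 = 0.8775 mol
n/ν → D: 0.6755, T: 0.3715, E: 0.4388; T is limiting.
theoretical n(G) = (2/4) × 1.486 = 0.7430 mol → 138.3 g
% yield = 67.9 / 138.3 × 100 = 49.10 %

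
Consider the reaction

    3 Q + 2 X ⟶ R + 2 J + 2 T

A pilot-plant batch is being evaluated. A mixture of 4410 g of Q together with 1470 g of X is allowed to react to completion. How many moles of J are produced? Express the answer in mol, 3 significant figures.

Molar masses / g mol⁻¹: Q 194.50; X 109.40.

n(Q) = 4410 / 194.50 = 22.67 mol
n(X) = 1470 / 109.40 = 13.44 mol
n/ν → Q: 7.557, X: 6.720; X is limiting.
n(J) = (2/2) × 13.44 = 13.44 mol

13.4 mol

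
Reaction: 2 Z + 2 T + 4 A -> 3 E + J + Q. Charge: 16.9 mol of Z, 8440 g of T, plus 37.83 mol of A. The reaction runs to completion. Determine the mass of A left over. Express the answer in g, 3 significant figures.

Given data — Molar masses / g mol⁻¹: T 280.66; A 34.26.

n(Z) = 16.90 mol
n(T) = 8440 / 280.66 = 30.07 mol
n(A) = 37.83 mol
n/ν for Z = 16.90/2 = 8.450
n/ν for T = 30.07/2 = 15.04
n/ν for A = 37.83/4 = 9.458
Smallest n/ν is Z → limiting reagent.
A consumed = (4/2) × 16.90 = 33.80 mol
A remaining = 37.83 − 33.80 = 4.030 mol
mass = 4.030 × 34.26 = 138.1 g

138 g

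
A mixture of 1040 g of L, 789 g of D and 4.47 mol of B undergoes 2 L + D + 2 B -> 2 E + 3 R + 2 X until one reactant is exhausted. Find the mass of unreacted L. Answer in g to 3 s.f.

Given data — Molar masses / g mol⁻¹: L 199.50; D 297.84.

n(L) = 1040 / 199.50 = 5.213 mol
n(D) = 789.0 / 297.84 = 2.649 mol
n(B) = 4.470 mol
n/ν → L: 2.607, D: 2.649, B: 2.235; B is limiting.
L consumed = (2/2) × 4.470 = 4.470 mol
L remaining = 5.213 − 4.470 = 0.7430 mol
mass = 0.7430 × 199.50 = 148.2 g

148 g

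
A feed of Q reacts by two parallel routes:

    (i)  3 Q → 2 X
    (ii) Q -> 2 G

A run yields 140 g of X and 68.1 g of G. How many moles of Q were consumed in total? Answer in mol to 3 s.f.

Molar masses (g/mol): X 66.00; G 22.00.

4.73 mol

n(X) = 140 / 66.00 = 2.121 mol
n(G) = 68.1 / 22.00 = 3.095 mol
n(Q) via (i) = (3/2)×2.121 = 3.182 mol
n(Q) via (ii) = (1/2)×3.095 = 1.548 mol
total n(Q) = 3.182 + 1.548 = 4.730 mol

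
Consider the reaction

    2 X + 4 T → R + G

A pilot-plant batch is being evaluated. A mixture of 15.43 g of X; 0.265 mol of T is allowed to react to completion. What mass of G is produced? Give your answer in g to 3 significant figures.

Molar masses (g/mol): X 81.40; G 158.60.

10.5 g

n(X) = 15.43 / 81.40 = 0.1896 mol
n(T) = 0.2650 mol
n/ν → X: 0.09480, T: 0.06625; T is limiting.
n(G) = (1/4) × 0.2650 = 0.06625 mol
mass = 0.06625 × 158.60 = 10.51 g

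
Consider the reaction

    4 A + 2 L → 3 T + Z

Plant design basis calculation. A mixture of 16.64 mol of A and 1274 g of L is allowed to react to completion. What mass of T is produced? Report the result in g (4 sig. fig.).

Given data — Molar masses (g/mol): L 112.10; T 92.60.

1156 g

n(A) = 16.64 mol
n(L) = 1274 / 112.10 = 11.36 mol
n/ν for A = 16.64/4 = 4.160
n/ν for L = 11.36/2 = 5.680
Smallest n/ν is A → limiting reagent.
n(T) = (3/4) × 16.64 = 12.48 mol
mass = 12.48 × 92.60 = 1156 g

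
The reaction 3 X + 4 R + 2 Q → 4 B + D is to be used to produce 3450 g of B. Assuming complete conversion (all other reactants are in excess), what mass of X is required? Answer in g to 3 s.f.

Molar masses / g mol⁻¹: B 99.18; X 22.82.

n(B) = 3450 / 99.18 = 34.79 mol
n(X) = (3/4) × 34.79 = 26.09 mol
mass = 26.09 × 22.82 = 595.4 g

595 g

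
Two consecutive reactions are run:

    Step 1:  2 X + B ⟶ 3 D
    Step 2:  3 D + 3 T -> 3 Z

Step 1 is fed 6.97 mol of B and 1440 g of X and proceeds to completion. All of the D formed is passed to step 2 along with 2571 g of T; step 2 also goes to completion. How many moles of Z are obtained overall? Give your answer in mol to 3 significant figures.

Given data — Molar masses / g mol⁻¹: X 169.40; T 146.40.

Step 1:
n(B) = 6.970 mol
n(X) = 1440 / 169.40 = 8.501 mol
n/ν for B = 6.970/1 = 6.970
n/ν for X = 8.501/2 = 4.251
Smallest n/ν is X → limiting reagent.
n(D) produced = (3/2) × 8.501 = 12.75 mol
Step 2:
n(D) available = 12.75 mol
n(T) = 2571 / 146.40 = 17.56 mol
n/ν for D = 12.75/3 = 4.250
n/ν for T = 17.56/3 = 5.853
Smallest n/ν is D → limiting reagent.
n(Z) = (3/3) × 12.75 = 12.75 mol

12.8 mol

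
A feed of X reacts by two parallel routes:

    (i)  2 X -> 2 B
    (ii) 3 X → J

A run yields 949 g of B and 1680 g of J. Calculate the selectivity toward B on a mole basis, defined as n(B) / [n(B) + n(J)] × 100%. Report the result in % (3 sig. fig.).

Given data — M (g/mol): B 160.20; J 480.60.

62.9 %

n(B) = 949 / 160.20 = 5.924 mol
n(J) = 1680 / 480.60 = 3.496 mol
selectivity = 5.924/(5.924+3.496) × 100 = 62.89 %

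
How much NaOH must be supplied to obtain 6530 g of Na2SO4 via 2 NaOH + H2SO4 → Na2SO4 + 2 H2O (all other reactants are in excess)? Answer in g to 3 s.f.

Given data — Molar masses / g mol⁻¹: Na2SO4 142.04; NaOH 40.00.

n(Na2SO4) = 6530 / 142.04 = 45.97 mol
n(NaOH) = (2/1) × 45.97 = 91.94 mol
mass = 91.94 × 40.00 = 3678 g

3680 g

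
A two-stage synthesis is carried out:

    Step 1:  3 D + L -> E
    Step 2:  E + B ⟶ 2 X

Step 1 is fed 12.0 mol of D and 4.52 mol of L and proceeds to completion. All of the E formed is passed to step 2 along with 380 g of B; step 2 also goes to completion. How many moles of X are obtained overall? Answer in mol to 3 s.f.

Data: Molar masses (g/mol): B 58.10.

8.00 mol

Step 1:
n(D) = 12.00 mol
n(L) = 4.520 mol
n/ν → D: 4.000, L: 4.520; D is limiting.
n(E) produced = (1/3) × 12.00 = 4.000 mol
Step 2:
n(E) available = 4.000 mol
n(B) = 380.0 / 58.10 = 6.540 mol
n/ν → E: 4.000, B: 6.540; E is limiting.
n(X) = (2/1) × 4.000 = 8.000 mol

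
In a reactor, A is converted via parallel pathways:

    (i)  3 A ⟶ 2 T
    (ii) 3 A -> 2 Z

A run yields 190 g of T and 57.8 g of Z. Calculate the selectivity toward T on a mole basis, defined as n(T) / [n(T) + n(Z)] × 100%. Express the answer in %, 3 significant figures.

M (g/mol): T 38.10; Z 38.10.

n(T) = 190 / 38.10 = 4.987 mol
n(Z) = 57.8 / 38.10 = 1.517 mol
selectivity = 4.987/(4.987+1.517) × 100 = 76.68 %

76.7 %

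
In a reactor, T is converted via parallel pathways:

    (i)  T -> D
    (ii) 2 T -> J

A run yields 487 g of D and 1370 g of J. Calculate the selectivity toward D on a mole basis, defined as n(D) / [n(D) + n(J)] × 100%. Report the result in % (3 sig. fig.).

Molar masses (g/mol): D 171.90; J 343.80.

41.6 %

n(D) = 487 / 171.90 = 2.833 mol
n(J) = 1370 / 343.80 = 3.985 mol
selectivity = 2.833/(2.833+3.985) × 100 = 41.55 %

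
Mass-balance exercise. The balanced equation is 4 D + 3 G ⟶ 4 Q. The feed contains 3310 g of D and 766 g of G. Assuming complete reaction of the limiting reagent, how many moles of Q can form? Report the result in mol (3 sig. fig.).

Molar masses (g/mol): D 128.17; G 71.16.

14.4 mol

n(D) = 3310 / 128.17 = 25.83 mol
n(G) = 766.0 / 71.16 = 10.76 mol
n/ν for D = 25.83/4 = 6.458
n/ν for G = 10.76/3 = 3.587
Smallest n/ν is G → limiting reagent.
n(Q) = (4/3) × 10.76 = 14.35 mol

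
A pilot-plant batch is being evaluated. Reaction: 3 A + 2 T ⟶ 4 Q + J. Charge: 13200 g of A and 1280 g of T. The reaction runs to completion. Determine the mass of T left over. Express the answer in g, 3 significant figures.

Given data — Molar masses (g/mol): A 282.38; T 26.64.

n(A) = 13200 / 282.38 = 46.75 mol
n(T) = 1280 / 26.64 = 48.05 mol
n/ν for A = 46.75/3 = 15.58
n/ν for T = 48.05/2 = 24.03
Smallest n/ν is A → limiting reagent.
T consumed = (2/3) × 46.75 = 31.17 mol
T remaining = 48.05 − 31.17 = 16.88 mol
mass = 16.88 × 26.64 = 449.7 g

450 g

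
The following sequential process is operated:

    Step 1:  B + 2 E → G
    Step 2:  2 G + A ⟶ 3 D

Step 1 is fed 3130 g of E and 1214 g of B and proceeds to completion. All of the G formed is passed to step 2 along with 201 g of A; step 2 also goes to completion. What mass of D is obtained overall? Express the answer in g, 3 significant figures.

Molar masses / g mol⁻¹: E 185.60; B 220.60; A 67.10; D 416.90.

Step 1:
n(E) = 3130 / 185.60 = 16.86 mol
n(B) = 1214 / 220.60 = 5.503 mol
n/ν for E = 16.86/2 = 8.430
n/ν for B = 5.503/1 = 5.503
Smallest n/ν is B → limiting reagent.
n(G) produced = (1/1) × 5.503 = 5.503 mol
Step 2:
n(G) available = 5.503 mol
n(A) = 201.0 / 67.10 = 2.996 mol
n/ν for G = 5.503/2 = 2.752
n/ν for A = 2.996/1 = 2.996
Smallest n/ν is G → limiting reagent.
n(D) = (3/2) × 5.503 = 8.255 mol
mass = 8.255 × 416.90 = 3442 g

3440 g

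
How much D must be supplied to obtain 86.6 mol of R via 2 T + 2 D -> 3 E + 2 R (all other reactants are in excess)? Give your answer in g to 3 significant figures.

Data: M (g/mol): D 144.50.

12500 g

n(R) = 86.60 mol
n(D) = (2/2) × 86.60 = 86.60 mol
mass = 86.60 × 144.50 = 12510 g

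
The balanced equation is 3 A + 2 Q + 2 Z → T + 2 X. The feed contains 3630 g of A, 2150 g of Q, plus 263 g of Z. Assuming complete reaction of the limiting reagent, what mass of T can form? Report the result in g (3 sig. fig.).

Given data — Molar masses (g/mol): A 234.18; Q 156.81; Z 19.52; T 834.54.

n(A) = 3630 / 234.18 = 15.50 mol
n(Q) = 2150 / 156.81 = 13.71 mol
n(Z) = 263.0 / 19.52 = 13.47 mol
n/ν → A: 5.167, Q: 6.855, Z: 6.735; A is limiting.
n(T) = (1/3) × 15.50 = 5.167 mol
mass = 5.167 × 834.54 = 4312 g

4310 g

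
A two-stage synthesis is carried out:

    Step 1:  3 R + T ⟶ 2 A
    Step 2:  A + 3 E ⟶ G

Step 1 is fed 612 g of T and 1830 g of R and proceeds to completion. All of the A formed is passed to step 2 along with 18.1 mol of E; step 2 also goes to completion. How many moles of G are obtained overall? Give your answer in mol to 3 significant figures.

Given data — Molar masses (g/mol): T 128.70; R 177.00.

6.03 mol

Step 1:
n(T) = 612.0 / 128.70 = 4.755 mol
n(R) = 1830 / 177.00 = 10.34 mol
n/ν for T = 4.755/1 = 4.755
n/ν for R = 10.34/3 = 3.447
Smallest n/ν is R → limiting reagent.
n(A) produced = (2/3) × 10.34 = 6.893 mol
Step 2:
n(A) available = 6.893 mol
n(E) = 18.10 mol
n/ν for A = 6.893/1 = 6.893
n/ν for E = 18.10/3 = 6.033
Smallest n/ν is E → limiting reagent.
n(G) = (1/3) × 18.10 = 6.033 mol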